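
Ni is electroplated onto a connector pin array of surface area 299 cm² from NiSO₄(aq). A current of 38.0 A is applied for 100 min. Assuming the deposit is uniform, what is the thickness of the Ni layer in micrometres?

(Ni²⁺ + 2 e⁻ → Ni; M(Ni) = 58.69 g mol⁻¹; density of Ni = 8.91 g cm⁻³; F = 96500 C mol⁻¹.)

260 μm

Q = I·t = 38.00 × 6000.0 = 228000 C; n(e⁻) = 2.363 mol.
n(Ni) = n(e⁻)/2 = 1.181 mol, so m = 1.181 × 58.69 = 69.33 g.
Volume = m/ρ = 69.33 / 8.91 = 7.782 cm³.
Thickness = V/A = 7.782 / 299 = 0.0260 cm = 260 μm.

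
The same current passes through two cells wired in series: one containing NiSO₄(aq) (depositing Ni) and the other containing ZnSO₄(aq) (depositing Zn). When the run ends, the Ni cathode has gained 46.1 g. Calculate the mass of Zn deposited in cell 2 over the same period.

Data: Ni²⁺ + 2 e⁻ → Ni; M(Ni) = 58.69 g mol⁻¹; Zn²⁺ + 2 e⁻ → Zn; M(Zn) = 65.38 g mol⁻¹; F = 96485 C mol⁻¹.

51.4 g

n(Ni) = 46.1 / 58.69 = 0.7855 mol.
Since Ni²⁺ + 2 e⁻ → Ni, n(e⁻) passed = 2 × 0.7855 = 1.571 mol.
Cells in series carry the same charge, so the same 1.571 mol of electrons passes through cell 2.
Zn²⁺ + 2 e⁻ → Zn, so n(Zn) = 1.571 / 2 = 0.7855 mol.
m(Zn) = 0.7855 × 65.38 = 51.4 g.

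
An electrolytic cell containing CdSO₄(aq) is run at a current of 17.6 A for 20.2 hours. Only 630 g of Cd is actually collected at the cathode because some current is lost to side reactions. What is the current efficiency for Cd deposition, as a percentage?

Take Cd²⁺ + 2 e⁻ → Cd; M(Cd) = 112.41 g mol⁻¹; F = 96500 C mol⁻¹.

84.5 %

Q = I·t = 17.60 × 72720 = 1280000 C; n(e⁻) = 1280000/96500 = 13.26 mol.
Theoretical n(Cd) = n(e⁻)/2 = 6.631 mol, i.e. m_theo = 6.631 × 112.41 = 745.4 g.
Efficiency = m_actual / m_theo = 630 / 745.4 = 84.5 %.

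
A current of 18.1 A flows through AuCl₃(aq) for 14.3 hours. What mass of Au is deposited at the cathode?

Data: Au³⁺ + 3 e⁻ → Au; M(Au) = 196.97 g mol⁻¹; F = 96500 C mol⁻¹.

Q = I·t = 18.10 A × 51480 s = 931800 C.
n(e⁻) = Q/F = 931800 / 96500 = 9.656 mol.
Au³⁺ + 3 e⁻ → Au, so n(Au) = n(e⁻)/3 = 3.219 mol.
m = n·M = 3.219 × 196.97 = 634 g.

634 g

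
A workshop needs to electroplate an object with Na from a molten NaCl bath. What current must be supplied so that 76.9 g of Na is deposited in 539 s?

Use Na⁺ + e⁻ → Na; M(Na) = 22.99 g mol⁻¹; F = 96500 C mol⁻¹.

n(Na) = 76.9 / 22.99 = 3.345 mol.
n(e⁻) = 1 × 3.345 = 3.345 mol.
Q = n(e⁻)·F = 3.345 × 96500 = 322800 C.
I = Q/t = 322800 / 539.00 s = 599 A.

599 A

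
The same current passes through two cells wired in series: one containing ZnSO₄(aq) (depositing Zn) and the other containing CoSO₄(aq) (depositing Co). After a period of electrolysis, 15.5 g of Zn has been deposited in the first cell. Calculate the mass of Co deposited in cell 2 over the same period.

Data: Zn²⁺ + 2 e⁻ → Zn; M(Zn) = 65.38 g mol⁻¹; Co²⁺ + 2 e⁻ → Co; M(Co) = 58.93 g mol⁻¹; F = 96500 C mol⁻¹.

n(Zn) = 15.5 / 65.38 = 0.2371 mol.
Since Zn²⁺ + 2 e⁻ → Zn, n(e⁻) passed = 2 × 0.2371 = 0.4742 mol.
Cells in series carry the same charge, so the same 0.4742 mol of electrons passes through cell 2.
Co²⁺ + 2 e⁻ → Co, so n(Co) = 0.4742 / 2 = 0.2371 mol.
m(Co) = 0.2371 × 58.93 = 14.0 g.

14.0 g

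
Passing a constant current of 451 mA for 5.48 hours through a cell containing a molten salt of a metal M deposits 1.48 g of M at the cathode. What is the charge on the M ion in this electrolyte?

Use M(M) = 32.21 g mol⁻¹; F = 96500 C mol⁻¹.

+2

Q = I·t = 0.4510 A × 19728 s = 8897 C, so n(e⁻) = 8897/96500 = 0.09220 mol.
n(M) deposited = 1.48 / 32.21 = 0.04595 mol.
Electrons per atom = n(e⁻)/n(M) = 0.09220 / 0.04595 = 2.01 ≈ 2, so the ion is M²⁺.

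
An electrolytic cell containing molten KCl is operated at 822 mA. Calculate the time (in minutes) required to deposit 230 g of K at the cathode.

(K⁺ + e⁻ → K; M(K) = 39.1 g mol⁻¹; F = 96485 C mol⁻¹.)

11500 min

n(K) = m/M = 230 / 39.1 = 5.882 mol.
Each K atom requires 1 electron, so n(e⁻) = 1 × 5.882 = 5.882 mol.
Q = n(e⁻)·F = 5.882 × 96485 = 567600 C.
t = Q/I = 567600 / 0.8220 A = 690500 s = 11500 min.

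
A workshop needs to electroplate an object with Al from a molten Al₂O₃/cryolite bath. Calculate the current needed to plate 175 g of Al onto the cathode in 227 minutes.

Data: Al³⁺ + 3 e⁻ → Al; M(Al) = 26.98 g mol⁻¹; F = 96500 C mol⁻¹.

n(Al) = 175 / 26.98 = 6.486 mol.
n(e⁻) = 3 × 6.486 = 19.46 mol.
Q = n(e⁻)·F = 19.46 × 96500 = 1878000 C.
I = Q/t = 1878000 / 13620 s = 138 A.

138 A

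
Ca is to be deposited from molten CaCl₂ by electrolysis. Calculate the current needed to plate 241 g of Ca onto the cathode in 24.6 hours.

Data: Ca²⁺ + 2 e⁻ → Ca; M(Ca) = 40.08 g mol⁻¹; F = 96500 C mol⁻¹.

n(Ca) = 241 / 40.08 = 6.013 mol.
n(e⁻) = 2 × 6.013 = 12.03 mol.
Q = n(e⁻)·F = 12.03 × 96500 = 1161000 C.
I = Q/t = 1161000 / 88560 s = 13.1 A.

13.1 A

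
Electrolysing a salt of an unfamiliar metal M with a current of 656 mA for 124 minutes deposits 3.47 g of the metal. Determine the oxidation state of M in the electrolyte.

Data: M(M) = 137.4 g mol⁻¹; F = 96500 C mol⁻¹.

Q = I·t = 0.6560 A × 7440.0 s = 4881 C, so n(e⁻) = 4881/96500 = 0.05058 mol.
n(M) deposited = 3.47 / 137.4 = 0.02525 mol.
Electrons per atom = n(e⁻)/n(M) = 0.05058 / 0.02525 = 2.00 ≈ 2, so the ion is M²⁺.

+2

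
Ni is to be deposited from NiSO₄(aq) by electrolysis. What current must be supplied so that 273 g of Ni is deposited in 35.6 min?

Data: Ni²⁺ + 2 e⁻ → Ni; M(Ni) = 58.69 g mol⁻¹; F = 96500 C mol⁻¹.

420 A

n(Ni) = 273 / 58.69 = 4.652 mol.
n(e⁻) = 2 × 4.652 = 9.303 mol.
Q = n(e⁻)·F = 9.303 × 96500 = 897800 C.
I = Q/t = 897800 / 2136.0 s = 420 A.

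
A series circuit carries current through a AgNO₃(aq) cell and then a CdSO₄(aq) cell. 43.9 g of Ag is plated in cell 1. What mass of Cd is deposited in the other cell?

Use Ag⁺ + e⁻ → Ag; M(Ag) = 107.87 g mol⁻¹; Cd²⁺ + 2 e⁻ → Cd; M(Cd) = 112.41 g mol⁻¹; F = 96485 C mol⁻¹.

n(Ag) = 43.9 / 107.87 = 0.4070 mol.
Since Ag⁺ + e⁻ → Ag, n(e⁻) passed = 1 × 0.4070 = 0.4070 mol.
Cells in series carry the same charge, so the same 0.4070 mol of electrons passes through cell 2.
Cd²⁺ + 2 e⁻ → Cd, so n(Cd) = 0.4070 / 2 = 0.2035 mol.
m(Cd) = 0.2035 × 112.41 = 22.9 g.

22.9 g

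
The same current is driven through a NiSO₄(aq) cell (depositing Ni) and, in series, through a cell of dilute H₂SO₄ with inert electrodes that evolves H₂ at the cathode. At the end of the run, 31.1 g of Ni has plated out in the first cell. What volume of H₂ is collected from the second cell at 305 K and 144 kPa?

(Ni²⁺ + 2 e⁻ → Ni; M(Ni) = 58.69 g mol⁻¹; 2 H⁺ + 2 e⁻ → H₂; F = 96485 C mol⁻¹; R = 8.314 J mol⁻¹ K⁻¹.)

n(Ni) = 31.1 / 58.69 = 0.5299 mol, so n(e⁻) = 2 × 0.5299 = 1.060 mol.
The cells are in series, so the same 1.060 mol of electrons passes through the second cell.
2 H⁺ + 2 e⁻ → H₂ — 2 mol e⁻ per mol H₂, so n(H₂) = 1.060/2 = 0.5299 mol.
V = nRT/P = (0.5299 × 8.314 × 305) / (144 × 10³) = 0.00933 m³ = 9.33 L.

9.33 L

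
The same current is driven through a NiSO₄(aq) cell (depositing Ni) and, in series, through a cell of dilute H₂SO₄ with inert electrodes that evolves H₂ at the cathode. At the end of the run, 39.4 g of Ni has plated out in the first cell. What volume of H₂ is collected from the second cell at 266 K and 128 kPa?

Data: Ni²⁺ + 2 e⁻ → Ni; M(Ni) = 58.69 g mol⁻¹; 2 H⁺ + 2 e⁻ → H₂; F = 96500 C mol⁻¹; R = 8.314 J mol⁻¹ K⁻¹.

n(Ni) = 39.4 / 58.69 = 0.6713 mol, so n(e⁻) = 2 × 0.6713 = 1.343 mol.
The cells are in series, so the same 1.343 mol of electrons passes through the second cell.
2 H⁺ + 2 e⁻ → H₂ — 2 mol e⁻ per mol H₂, so n(H₂) = 1.343/2 = 0.6713 mol.
V = nRT/P = (0.6713 × 8.314 × 266) / (128 × 10³) = 0.0116 m³ = 11.6 L.

11.6 L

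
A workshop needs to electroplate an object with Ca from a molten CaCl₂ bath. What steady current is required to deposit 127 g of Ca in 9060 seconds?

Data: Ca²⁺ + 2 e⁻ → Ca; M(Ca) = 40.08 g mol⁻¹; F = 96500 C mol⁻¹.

n(Ca) = 127 / 40.08 = 3.169 mol.
n(e⁻) = 2 × 3.169 = 6.337 mol.
Q = n(e⁻)·F = 6.337 × 96500 = 611600 C.
I = Q/t = 611600 / 9060.0 s = 67.5 A.

67.5 A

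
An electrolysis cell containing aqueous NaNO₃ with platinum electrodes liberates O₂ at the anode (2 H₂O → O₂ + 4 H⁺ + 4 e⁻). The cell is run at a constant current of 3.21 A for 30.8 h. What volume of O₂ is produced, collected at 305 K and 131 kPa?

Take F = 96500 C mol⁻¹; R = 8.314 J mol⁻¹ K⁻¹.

Q = I·t = 3.210 A × 110880 s = 355900 C.
n(e⁻) = Q/F = 355900 / 96500 = 3.688 mol.
4 electrons are transferred per O₂ molecule, so n(O₂) = 3.688 / 4 = 0.9221 mol.
V = nRT/P = (0.9221 × 8.314 × 305) / (131 × 10³ Pa) = 0.0178 m³ = 17.8 L.

17.8 L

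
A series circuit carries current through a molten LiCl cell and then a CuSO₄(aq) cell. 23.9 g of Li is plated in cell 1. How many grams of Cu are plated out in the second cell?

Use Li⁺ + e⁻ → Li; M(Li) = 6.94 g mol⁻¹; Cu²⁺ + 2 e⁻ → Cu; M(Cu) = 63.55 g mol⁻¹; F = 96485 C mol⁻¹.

n(Li) = 23.9 / 6.94 = 3.444 mol.
Since Li⁺ + e⁻ → Li, n(e⁻) passed = 1 × 3.444 = 3.444 mol.
Cells in series carry the same charge, so the same 3.444 mol of electrons passes through cell 2.
Cu²⁺ + 2 e⁻ → Cu, so n(Cu) = 3.444 / 2 = 1.722 mol.
m(Cu) = 1.722 × 63.55 = 109 g.

109 g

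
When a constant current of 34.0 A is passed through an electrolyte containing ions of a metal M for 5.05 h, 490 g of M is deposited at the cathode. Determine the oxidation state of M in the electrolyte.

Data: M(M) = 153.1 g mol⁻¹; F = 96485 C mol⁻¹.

+2

Q = I·t = 34.00 A × 18180 s = 618100 C, so n(e⁻) = 618100/96485 = 6.406 mol.
n(M) deposited = 490 / 153.1 = 3.201 mol.
Electrons per atom = n(e⁻)/n(M) = 6.406 / 3.201 = 2.00 ≈ 2, so the ion is M²⁺.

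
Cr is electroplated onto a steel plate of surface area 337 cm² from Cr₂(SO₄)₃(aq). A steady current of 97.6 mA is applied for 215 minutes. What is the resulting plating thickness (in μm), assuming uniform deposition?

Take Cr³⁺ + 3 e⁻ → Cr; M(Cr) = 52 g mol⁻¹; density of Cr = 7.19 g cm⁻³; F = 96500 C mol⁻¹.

Q = I·t = 0.09760 × 12900 = 1259 C; n(e⁻) = 0.01305 mol.
n(Cr) = n(e⁻)/3 = 0.004349 mol, so m = 0.004349 × 52 = 0.2261 g.
Volume = m/ρ = 0.2261 / 7.19 = 0.03145 cm³.
Thickness = V/A = 0.03145 / 337 = 9.33 × 10⁻⁵ cm = 0.933 μm.

0.933 μm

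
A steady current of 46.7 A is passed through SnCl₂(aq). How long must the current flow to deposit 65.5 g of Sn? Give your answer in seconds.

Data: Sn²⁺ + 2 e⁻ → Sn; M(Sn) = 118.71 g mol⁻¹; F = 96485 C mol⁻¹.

2280 s

n(Sn) = m/M = 65.5 / 118.71 = 0.5518 mol.
Each Sn atom requires 2 electrons, so n(e⁻) = 2 × 0.5518 = 1.104 mol.
Q = n(e⁻)·F = 1.104 × 96485 = 106500 C.
t = Q/I = 106500 / 46.70 A = 2280 s.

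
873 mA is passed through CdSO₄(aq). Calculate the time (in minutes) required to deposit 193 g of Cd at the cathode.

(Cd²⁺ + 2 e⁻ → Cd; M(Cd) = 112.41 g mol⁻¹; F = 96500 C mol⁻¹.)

n(Cd) = m/M = 193 / 112.41 = 1.717 mol.
Each Cd atom requires 2 electrons, so n(e⁻) = 2 × 1.717 = 3.434 mol.
Q = n(e⁻)·F = 3.434 × 96500 = 331400 C.
t = Q/I = 331400 / 0.8730 A = 379600 s = 6330 min.

6330 min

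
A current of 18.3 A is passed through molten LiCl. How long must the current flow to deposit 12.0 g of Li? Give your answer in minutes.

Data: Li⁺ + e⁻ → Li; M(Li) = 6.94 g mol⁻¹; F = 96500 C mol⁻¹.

152 min

n(Li) = m/M = 12.0 / 6.94 = 1.729 mol.
Each Li atom requires 1 electron, so n(e⁻) = 1 × 1.729 = 1.729 mol.
Q = n(e⁻)·F = 1.729 × 96500 = 166900 C.
t = Q/I = 166900 / 18.30 A = 9118 s = 152 min.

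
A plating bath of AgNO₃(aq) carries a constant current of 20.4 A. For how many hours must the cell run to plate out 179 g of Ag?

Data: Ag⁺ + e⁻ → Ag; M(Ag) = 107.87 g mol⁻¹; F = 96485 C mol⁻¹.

2.18 h

n(Ag) = m/M = 179 / 107.87 = 1.659 mol.
Each Ag atom requires 1 electron, so n(e⁻) = 1 × 1.659 = 1.659 mol.
Q = n(e⁻)·F = 1.659 × 96485 = 160100 C.
t = Q/I = 160100 / 20.40 A = 7848 s = 2.18 h.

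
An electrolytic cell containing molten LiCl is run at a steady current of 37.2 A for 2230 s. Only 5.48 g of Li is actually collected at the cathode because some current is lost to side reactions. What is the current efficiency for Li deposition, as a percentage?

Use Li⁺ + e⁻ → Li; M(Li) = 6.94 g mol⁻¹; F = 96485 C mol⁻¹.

91.8 %

Q = I·t = 37.20 × 2230.0 = 82960 C; n(e⁻) = 82960/96485 = 0.8598 mol.
Theoretical n(Li) = n(e⁻)/1 = 0.8598 mol, i.e. m_theo = 0.8598 × 6.94 = 5.967 g.
Efficiency = m_actual / m_theo = 5.48 / 5.967 = 91.8 %.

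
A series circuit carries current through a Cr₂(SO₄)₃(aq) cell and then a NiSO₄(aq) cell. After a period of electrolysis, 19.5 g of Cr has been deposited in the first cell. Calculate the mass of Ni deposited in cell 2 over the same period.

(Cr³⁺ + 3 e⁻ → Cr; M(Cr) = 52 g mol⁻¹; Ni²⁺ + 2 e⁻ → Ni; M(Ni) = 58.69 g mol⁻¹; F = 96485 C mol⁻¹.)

n(Cr) = 19.5 / 52 = 0.3750 mol.
Since Cr³⁺ + 3 e⁻ → Cr, n(e⁻) passed = 3 × 0.3750 = 1.125 mol.
Cells in series carry the same charge, so the same 1.125 mol of electrons passes through cell 2.
Ni²⁺ + 2 e⁻ → Ni, so n(Ni) = 1.125 / 2 = 0.5625 mol.
m(Ni) = 0.5625 × 58.69 = 33.0 g.

33.0 g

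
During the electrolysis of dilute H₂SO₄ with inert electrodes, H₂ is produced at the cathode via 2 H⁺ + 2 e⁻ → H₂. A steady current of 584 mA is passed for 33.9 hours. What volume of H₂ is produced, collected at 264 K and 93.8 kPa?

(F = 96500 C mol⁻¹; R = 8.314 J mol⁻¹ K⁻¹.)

8.64 L

Q = I·t = 0.5840 A × 122040 s = 71270 C.
n(e⁻) = Q/F = 71270 / 96500 = 0.7386 mol.
2 electrons are transferred per H₂ molecule, so n(H₂) = 0.7386 / 2 = 0.3693 mol.
V = nRT/P = (0.3693 × 8.314 × 264) / (93.8 × 10³ Pa) = 0.00864 m³ = 8.64 L.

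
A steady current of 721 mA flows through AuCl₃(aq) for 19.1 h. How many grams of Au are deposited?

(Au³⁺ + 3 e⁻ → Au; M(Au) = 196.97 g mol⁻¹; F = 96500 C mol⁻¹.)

Q = I·t = 0.7210 A × 68760 s = 49580 C.
n(e⁻) = Q/F = 49580 / 96500 = 0.5137 mol.
Au³⁺ + 3 e⁻ → Au, so n(Au) = n(e⁻)/3 = 0.1712 mol.
m = n·M = 0.1712 × 196.97 = 33.7 g.

33.7 g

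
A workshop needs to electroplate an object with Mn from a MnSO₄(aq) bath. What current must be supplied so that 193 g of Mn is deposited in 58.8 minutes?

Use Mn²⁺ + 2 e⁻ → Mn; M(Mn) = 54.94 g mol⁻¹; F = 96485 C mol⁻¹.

192 A

n(Mn) = 193 / 54.94 = 3.513 mol.
n(e⁻) = 2 × 3.513 = 7.026 mol.
Q = n(e⁻)·F = 7.026 × 96485 = 677900 C.
I = Q/t = 677900 / 3528.0 s = 192 A.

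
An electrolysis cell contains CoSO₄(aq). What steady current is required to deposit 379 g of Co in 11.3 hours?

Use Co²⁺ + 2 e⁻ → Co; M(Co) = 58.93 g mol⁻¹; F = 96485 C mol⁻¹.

n(Co) = 379 / 58.93 = 6.431 mol.
n(e⁻) = 2 × 6.431 = 12.86 mol.
Q = n(e⁻)·F = 12.86 × 96485 = 1241000 C.
I = Q/t = 1241000 / 40680 s = 30.5 A.

30.5 A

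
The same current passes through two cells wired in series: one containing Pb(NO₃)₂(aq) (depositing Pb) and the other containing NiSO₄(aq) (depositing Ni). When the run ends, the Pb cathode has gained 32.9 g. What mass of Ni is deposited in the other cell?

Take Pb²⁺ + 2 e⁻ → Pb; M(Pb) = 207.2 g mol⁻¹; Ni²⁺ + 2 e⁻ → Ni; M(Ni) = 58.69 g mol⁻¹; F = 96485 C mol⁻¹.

n(Pb) = 32.9 / 207.2 = 0.1588 mol.
Since Pb²⁺ + 2 e⁻ → Pb, n(e⁻) passed = 2 × 0.1588 = 0.3176 mol.
Cells in series carry the same charge, so the same 0.3176 mol of electrons passes through cell 2.
Ni²⁺ + 2 e⁻ → Ni, so n(Ni) = 0.3176 / 2 = 0.1588 mol.
m(Ni) = 0.1588 × 58.69 = 9.32 g.

9.32 g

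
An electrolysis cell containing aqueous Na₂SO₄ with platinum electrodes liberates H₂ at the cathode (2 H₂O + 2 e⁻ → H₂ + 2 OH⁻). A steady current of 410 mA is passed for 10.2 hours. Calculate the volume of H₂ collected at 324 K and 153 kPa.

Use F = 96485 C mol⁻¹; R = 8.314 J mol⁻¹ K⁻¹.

Q = I·t = 0.4100 A × 36720 s = 15060 C.
n(e⁻) = Q/F = 15060 / 96485 = 0.1560 mol.
2 electrons are transferred per H₂ molecule, so n(H₂) = 0.1560 / 2 = 0.07802 mol.
V = nRT/P = (0.07802 × 8.314 × 324) / (153 × 10³ Pa) = 0.00137 m³ = 1.37 L.

1.37 L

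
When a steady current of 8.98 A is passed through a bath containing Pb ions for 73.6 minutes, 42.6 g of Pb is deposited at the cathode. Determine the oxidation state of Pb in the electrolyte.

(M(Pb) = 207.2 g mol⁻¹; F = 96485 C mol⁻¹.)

+2

Q = I·t = 8.980 A × 4416.0 s = 39660 C, so n(e⁻) = 39660/96485 = 0.4110 mol.
n(Pb) deposited = 42.6 / 207.2 = 0.2056 mol.
Electrons per atom = n(e⁻)/n(Pb) = 0.4110 / 0.2056 = 2.00 ≈ 2, so the ion is Pb²⁺.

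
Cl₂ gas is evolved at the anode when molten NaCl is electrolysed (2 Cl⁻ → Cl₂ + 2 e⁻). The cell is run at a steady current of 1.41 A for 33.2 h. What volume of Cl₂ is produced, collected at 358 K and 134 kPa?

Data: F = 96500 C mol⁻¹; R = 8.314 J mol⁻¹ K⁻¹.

Q = I·t = 1.410 A × 119520 s = 168500 C.
n(e⁻) = Q/F = 168500 / 96500 = 1.746 mol.
2 electrons are transferred per Cl₂ molecule, so n(Cl₂) = 1.746 / 2 = 0.8732 mol.
V = nRT/P = (0.8732 × 8.314 × 358) / (134 × 10³ Pa) = 0.0194 m³ = 19.4 L.

19.4 L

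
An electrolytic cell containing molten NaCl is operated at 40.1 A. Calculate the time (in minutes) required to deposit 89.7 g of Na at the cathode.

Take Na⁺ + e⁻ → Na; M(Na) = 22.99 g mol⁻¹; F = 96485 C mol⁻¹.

n(Na) = m/M = 89.7 / 22.99 = 3.902 mol.
Each Na atom requires 1 electron, so n(e⁻) = 1 × 3.902 = 3.902 mol.
Q = n(e⁻)·F = 3.902 × 96485 = 376500 C.
t = Q/I = 376500 / 40.10 A = 9388 s = 156 min.

156 min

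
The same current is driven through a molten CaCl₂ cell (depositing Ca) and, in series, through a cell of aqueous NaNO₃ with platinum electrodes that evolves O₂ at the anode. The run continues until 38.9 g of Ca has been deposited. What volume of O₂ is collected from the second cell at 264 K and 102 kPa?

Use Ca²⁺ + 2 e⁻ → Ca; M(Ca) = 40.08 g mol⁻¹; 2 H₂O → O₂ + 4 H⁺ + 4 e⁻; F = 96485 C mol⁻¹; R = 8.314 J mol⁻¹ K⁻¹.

10.4 L

n(Ca) = 38.9 / 40.08 = 0.9706 mol, so n(e⁻) = 2 × 0.9706 = 1.941 mol.
The cells are in series, so the same 1.941 mol of electrons passes through the second cell.
2 H₂O → O₂ + 4 H⁺ + 4 e⁻ — 4 mol e⁻ per mol O₂, so n(O₂) = 1.941/4 = 0.4853 mol.
V = nRT/P = (0.4853 × 8.314 × 264) / (102 × 10³) = 0.0104 m³ = 10.4 L.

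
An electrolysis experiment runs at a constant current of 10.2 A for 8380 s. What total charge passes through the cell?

Q = I·t = 10.20 A × 8380.0 s = 85500 C.

85500 C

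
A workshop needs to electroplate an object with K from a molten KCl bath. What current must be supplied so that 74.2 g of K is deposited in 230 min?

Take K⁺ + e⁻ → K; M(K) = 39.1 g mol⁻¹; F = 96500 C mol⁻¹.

13.3 A

n(K) = 74.2 / 39.1 = 1.898 mol.
n(e⁻) = 1 × 1.898 = 1.898 mol.
Q = n(e⁻)·F = 1.898 × 96500 = 183100 C.
I = Q/t = 183100 / 13800 s = 13.3 A.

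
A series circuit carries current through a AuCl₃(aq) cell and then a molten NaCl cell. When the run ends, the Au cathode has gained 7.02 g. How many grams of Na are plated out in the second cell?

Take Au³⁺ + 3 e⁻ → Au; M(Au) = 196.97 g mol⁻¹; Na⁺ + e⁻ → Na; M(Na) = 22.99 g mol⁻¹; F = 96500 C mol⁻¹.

n(Au) = 7.02 / 196.97 = 0.03564 mol.
Since Au³⁺ + 3 e⁻ → Au, n(e⁻) passed = 3 × 0.03564 = 0.1069 mol.
Cells in series carry the same charge, so the same 0.1069 mol of electrons passes through cell 2.
Na⁺ + e⁻ → Na, so n(Na) = 0.1069 / 1 = 0.1069 mol.
m(Na) = 0.1069 × 22.99 = 2.46 g.

2.46 g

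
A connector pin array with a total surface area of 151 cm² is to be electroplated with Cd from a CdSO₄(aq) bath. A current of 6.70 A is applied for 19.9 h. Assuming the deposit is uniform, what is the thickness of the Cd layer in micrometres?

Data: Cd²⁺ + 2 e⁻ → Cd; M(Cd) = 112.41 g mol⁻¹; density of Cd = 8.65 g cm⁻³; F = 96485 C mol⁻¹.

Q = I·t = 6.700 × 71640 = 480000 C; n(e⁻) = 4.975 mol.
n(Cd) = n(e⁻)/2 = 2.487 mol, so m = 2.487 × 112.41 = 279.6 g.
Volume = m/ρ = 279.6 / 8.65 = 32.32 cm³.
Thickness = V/A = 32.32 / 151 = 0.214 cm = 2140 μm.

2140 μm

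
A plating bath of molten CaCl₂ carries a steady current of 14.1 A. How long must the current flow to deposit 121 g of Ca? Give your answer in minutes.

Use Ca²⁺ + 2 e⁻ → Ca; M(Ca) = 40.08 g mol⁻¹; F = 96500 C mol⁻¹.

n(Ca) = m/M = 121 / 40.08 = 3.019 mol.
Each Ca atom requires 2 electrons, so n(e⁻) = 2 × 3.019 = 6.038 mol.
Q = n(e⁻)·F = 6.038 × 96500 = 582700 C.
t = Q/I = 582700 / 14.10 A = 41320 s = 689 min.

689 min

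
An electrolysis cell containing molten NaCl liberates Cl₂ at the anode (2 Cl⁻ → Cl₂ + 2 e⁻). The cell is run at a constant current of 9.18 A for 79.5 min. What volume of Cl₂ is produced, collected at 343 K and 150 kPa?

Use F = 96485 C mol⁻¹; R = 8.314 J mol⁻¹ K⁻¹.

Q = I·t = 9.180 A × 4770.0 s = 43790 C.
n(e⁻) = Q/F = 43790 / 96485 = 0.4538 mol.
2 electrons are transferred per Cl₂ molecule, so n(Cl₂) = 0.4538 / 2 = 0.2269 mol.
V = nRT/P = (0.2269 × 8.314 × 343) / (150 × 10³ Pa) = 0.00431 m³ = 4.31 L.

4.31 L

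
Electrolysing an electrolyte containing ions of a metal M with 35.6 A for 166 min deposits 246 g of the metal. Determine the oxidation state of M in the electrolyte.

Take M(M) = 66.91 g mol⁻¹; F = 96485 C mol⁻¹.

+1

Q = I·t = 35.60 A × 9960.0 s = 354600 C, so n(e⁻) = 354600/96485 = 3.675 mol.
n(M) deposited = 246 / 66.91 = 3.677 mol.
Electrons per atom = n(e⁻)/n(M) = 3.675 / 3.677 = 1.00 ≈ 1, so the ion is M⁺.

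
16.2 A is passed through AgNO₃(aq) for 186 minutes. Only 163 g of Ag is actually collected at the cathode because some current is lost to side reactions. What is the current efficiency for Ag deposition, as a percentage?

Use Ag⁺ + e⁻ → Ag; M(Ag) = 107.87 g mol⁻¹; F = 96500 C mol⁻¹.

Q = I·t = 16.20 × 11160 = 180800 C; n(e⁻) = 180800/96500 = 1.873 mol.
Theoretical n(Ag) = n(e⁻)/1 = 1.873 mol, i.e. m_theo = 1.873 × 107.87 = 202.1 g.
Efficiency = m_actual / m_theo = 163 / 202.1 = 80.7 %.

80.7 %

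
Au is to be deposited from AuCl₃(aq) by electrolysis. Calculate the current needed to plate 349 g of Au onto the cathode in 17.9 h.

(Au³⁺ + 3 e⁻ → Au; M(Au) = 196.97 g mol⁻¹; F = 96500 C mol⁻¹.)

n(Au) = 349 / 196.97 = 1.772 mol.
n(e⁻) = 3 × 1.772 = 5.316 mol.
Q = n(e⁻)·F = 5.316 × 96500 = 512900 C.
I = Q/t = 512900 / 64440 s = 7.96 A.

7.96 A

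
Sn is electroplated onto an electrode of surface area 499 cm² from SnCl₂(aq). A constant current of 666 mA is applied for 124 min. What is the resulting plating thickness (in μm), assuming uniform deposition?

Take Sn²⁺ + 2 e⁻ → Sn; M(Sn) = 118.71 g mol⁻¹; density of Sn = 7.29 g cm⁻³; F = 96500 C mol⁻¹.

Q = I·t = 0.6660 × 7440.0 = 4955 C; n(e⁻) = 0.05135 mol.
n(Sn) = n(e⁻)/2 = 0.02567 mol, so m = 0.02567 × 118.71 = 3.048 g.
Volume = m/ρ = 3.048 / 7.29 = 0.4181 cm³.
Thickness = V/A = 0.4181 / 499 = 8.38 × 10⁻⁴ cm = 8.38 μm.

8.38 μm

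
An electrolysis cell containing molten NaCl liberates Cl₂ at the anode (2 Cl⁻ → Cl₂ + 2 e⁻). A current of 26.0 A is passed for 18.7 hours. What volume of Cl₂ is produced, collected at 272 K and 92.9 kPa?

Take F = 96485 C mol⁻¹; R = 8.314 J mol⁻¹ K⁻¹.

Q = I·t = 26.00 A × 67320 s = 1750000 C.
n(e⁻) = Q/F = 1750000 / 96485 = 18.14 mol.
2 electrons are transferred per Cl₂ molecule, so n(Cl₂) = 18.14 / 2 = 9.070 mol.
V = nRT/P = (9.070 × 8.314 × 272) / (92.9 × 10³ Pa) = 0.221 m³ = 221 L.

221 L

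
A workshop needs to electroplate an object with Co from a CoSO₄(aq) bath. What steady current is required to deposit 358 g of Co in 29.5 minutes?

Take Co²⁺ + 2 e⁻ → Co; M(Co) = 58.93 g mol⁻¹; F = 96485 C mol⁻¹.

662 A

n(Co) = 358 / 58.93 = 6.075 mol.
n(e⁻) = 2 × 6.075 = 12.15 mol.
Q = n(e⁻)·F = 12.15 × 96485 = 1172000 C.
I = Q/t = 1172000 / 1770.0 s = 662 A.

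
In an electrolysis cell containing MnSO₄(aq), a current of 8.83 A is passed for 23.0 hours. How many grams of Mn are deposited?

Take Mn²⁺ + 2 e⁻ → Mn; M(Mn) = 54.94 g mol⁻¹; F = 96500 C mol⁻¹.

208 g

Q = I·t = 8.830 A × 82800 s = 731100 C.
n(e⁻) = Q/F = 731100 / 96500 = 7.576 mol.
Mn²⁺ + 2 e⁻ → Mn, so n(Mn) = n(e⁻)/2 = 3.788 mol.
m = n·M = 3.788 × 54.94 = 208 g.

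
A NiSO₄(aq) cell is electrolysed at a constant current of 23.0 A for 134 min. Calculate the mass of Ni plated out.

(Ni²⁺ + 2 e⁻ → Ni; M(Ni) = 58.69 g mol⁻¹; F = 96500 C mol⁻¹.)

Q = I·t = 23.00 A × 8040.0 s = 184900 C.
n(e⁻) = Q/F = 184900 / 96500 = 1.916 mol.
Ni²⁺ + 2 e⁻ → Ni, so n(Ni) = n(e⁻)/2 = 0.9581 mol.
m = n·M = 0.9581 × 58.69 = 56.2 g.

56.2 g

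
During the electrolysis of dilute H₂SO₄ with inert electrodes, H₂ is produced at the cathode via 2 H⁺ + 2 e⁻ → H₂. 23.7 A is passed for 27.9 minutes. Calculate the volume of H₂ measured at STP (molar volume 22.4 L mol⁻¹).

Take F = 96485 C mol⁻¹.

4.61 L

Q = I·t = 23.70 A × 1674.0 s = 39670 C.
n(e⁻) = Q/F = 39670 / 96485 = 0.4112 mol.
2 electrons are transferred per H₂ molecule, so n(H₂) = 0.4112 / 2 = 0.2056 mol.
V = n × V_m = 0.2056 × 22.4 = 4.61 L.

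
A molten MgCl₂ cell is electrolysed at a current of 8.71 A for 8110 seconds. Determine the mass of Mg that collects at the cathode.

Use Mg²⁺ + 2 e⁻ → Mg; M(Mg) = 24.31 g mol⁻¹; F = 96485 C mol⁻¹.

8.90 g

Q = I·t = 8.710 A × 8110.0 s = 70640 C.
n(e⁻) = Q/F = 70640 / 96485 = 0.7321 mol.
Mg²⁺ + 2 e⁻ → Mg, so n(Mg) = n(e⁻)/2 = 0.3661 mol.
m = n·M = 0.3661 × 24.31 = 8.90 g.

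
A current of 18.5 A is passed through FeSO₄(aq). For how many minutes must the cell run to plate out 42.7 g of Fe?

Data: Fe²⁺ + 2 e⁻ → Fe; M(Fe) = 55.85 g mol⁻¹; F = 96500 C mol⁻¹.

133 min

n(Fe) = m/M = 42.7 / 55.85 = 0.7645 mol.
Each Fe atom requires 2 electrons, so n(e⁻) = 2 × 0.7645 = 1.529 mol.
Q = n(e⁻)·F = 1.529 × 96500 = 147600 C.
t = Q/I = 147600 / 18.50 A = 7976 s = 133 min.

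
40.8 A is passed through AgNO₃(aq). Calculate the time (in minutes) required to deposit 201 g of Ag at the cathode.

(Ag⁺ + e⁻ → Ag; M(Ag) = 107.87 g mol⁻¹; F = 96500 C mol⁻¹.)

n(Ag) = m/M = 201 / 107.87 = 1.863 mol.
Each Ag atom requires 1 electron, so n(e⁻) = 1 × 1.863 = 1.863 mol.
Q = n(e⁻)·F = 1.863 × 96500 = 179800 C.
t = Q/I = 179800 / 40.80 A = 4407 s = 73.5 min.

73.5 min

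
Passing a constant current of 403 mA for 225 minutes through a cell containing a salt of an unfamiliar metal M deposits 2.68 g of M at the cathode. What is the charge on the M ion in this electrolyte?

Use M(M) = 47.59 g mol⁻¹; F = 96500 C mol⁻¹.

+1

Q = I·t = 0.4030 A × 13500 s = 5440 C, so n(e⁻) = 5440/96500 = 0.05638 mol.
n(M) deposited = 2.68 / 47.59 = 0.05631 mol.
Electrons per atom = n(e⁻)/n(M) = 0.05638 / 0.05631 = 1.00 ≈ 1, so the ion is M⁺.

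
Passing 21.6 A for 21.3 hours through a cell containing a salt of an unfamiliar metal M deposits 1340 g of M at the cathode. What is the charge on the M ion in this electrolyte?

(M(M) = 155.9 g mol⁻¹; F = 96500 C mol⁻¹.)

+2

Q = I·t = 21.60 A × 76680 s = 1656000 C, so n(e⁻) = 1656000/96500 = 17.16 mol.
n(M) deposited = 1340 / 155.9 = 8.595 mol.
Electrons per atom = n(e⁻)/n(M) = 17.16 / 8.595 = 2.00 ≈ 2, so the ion is M²⁺.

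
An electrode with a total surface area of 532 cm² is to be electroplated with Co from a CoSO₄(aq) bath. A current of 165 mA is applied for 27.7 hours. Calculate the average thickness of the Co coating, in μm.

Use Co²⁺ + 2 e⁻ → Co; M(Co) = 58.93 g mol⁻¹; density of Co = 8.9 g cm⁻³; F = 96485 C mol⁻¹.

Q = I·t = 0.1650 × 99720 = 16450 C; n(e⁻) = 0.1705 mol.
n(Co) = n(e⁻)/2 = 0.08527 mol, so m = 0.08527 × 58.93 = 5.025 g.
Volume = m/ρ = 5.025 / 8.9 = 0.5646 cm³.
Thickness = V/A = 0.5646 / 532 = 0.00106 cm = 10.6 μm.

10.6 μm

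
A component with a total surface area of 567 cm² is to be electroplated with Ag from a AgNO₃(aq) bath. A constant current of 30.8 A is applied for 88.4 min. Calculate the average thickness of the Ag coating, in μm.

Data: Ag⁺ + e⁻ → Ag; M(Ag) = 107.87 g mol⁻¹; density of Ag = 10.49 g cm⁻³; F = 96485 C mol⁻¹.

Q = I·t = 30.80 × 5304.0 = 163400 C; n(e⁻) = 1.693 mol.
n(Ag) = n(e⁻)/1 = 1.693 mol, so m = 1.693 × 107.87 = 182.6 g.
Volume = m/ρ = 182.6 / 10.49 = 17.41 cm³.
Thickness = V/A = 17.41 / 567 = 0.0307 cm = 307 μm.

307 μm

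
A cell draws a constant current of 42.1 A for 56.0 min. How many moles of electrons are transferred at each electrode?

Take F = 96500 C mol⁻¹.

Q = I·t = 42.10 A × 3360.0 s = 141500 C.
n(e⁻) = Q/F = 141500 / 96500 = 1.47 mol.

1.47 mol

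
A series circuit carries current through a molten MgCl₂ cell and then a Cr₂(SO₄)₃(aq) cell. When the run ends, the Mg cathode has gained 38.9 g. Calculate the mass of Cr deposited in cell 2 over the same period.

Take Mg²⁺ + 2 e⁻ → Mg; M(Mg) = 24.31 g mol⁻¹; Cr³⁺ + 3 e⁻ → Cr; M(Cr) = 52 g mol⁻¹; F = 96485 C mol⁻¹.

n(Mg) = 38.9 / 24.31 = 1.600 mol.
Since Mg²⁺ + 2 e⁻ → Mg, n(e⁻) passed = 2 × 1.600 = 3.200 mol.
Cells in series carry the same charge, so the same 3.200 mol of electrons passes through cell 2.
Cr³⁺ + 3 e⁻ → Cr, so n(Cr) = 3.200 / 3 = 1.067 mol.
m(Cr) = 1.067 × 52 = 55.5 g.

55.5 g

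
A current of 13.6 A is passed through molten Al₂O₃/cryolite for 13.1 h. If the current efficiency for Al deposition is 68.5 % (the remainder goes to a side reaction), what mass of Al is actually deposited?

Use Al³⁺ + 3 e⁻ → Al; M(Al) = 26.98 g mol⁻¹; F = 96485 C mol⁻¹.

41.0 g

Q = I·t = 13.60 × 47160 = 641400 C.
n(e⁻) = 641400/96485 = 6.647 mol; theoretically n(Al) = 6.647/3 = 2.216 mol, m_theo = 59.78 g.
At 68.5 % efficiency, m_actual = 0.685 × 59.78 = 41.0 g.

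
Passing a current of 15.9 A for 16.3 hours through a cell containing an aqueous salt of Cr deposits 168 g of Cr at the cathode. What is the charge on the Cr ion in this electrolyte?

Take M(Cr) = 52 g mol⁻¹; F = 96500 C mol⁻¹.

Q = I·t = 15.90 A × 58680 s = 933000 C, so n(e⁻) = 933000/96500 = 9.669 mol.
n(Cr) deposited = 168 / 52 = 3.231 mol.
Electrons per atom = n(e⁻)/n(Cr) = 9.669 / 3.231 = 2.99 ≈ 3, so the ion is Cr³⁺.

+3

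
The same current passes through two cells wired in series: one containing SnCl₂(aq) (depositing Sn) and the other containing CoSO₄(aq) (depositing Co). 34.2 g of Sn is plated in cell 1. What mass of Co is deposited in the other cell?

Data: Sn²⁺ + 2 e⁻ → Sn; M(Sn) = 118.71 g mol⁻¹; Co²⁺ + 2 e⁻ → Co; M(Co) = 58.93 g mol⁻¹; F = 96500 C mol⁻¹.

17.0 g

n(Sn) = 34.2 / 118.71 = 0.2881 mol.
Since Sn²⁺ + 2 e⁻ → Sn, n(e⁻) passed = 2 × 0.2881 = 0.5762 mol.
Cells in series carry the same charge, so the same 0.5762 mol of electrons passes through cell 2.
Co²⁺ + 2 e⁻ → Co, so n(Co) = 0.5762 / 2 = 0.2881 mol.
m(Co) = 0.2881 × 58.93 = 17.0 g.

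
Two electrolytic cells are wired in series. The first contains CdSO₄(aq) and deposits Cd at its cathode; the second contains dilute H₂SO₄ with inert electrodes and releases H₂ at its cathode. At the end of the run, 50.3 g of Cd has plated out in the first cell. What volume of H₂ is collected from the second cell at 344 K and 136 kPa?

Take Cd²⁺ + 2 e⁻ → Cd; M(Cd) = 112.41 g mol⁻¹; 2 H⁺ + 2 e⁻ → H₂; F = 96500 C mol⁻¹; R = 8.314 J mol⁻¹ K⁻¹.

n(Cd) = 50.3 / 112.41 = 0.4475 mol, so n(e⁻) = 2 × 0.4475 = 0.8949 mol.
The cells are in series, so the same 0.8949 mol of electrons passes through the second cell.
2 H⁺ + 2 e⁻ → H₂ — 2 mol e⁻ per mol H₂, so n(H₂) = 0.8949/2 = 0.4475 mol.
V = nRT/P = (0.4475 × 8.314 × 344) / (136 × 10³) = 0.00941 m³ = 9.41 L.

9.41 L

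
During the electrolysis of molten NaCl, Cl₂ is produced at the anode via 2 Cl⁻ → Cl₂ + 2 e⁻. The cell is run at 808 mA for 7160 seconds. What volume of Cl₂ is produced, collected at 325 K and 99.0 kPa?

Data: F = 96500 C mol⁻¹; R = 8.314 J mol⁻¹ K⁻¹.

Q = I·t = 0.8080 A × 7160.0 s = 5785 C.
n(e⁻) = Q/F = 5785 / 96500 = 0.05995 mol.
2 electrons are transferred per Cl₂ molecule, so n(Cl₂) = 0.05995 / 2 = 0.02998 mol.
V = nRT/P = (0.02998 × 8.314 × 325) / (99.0 × 10³ Pa) = 8.18 × 10⁻⁴ m³ = 0.818 L.

0.818 L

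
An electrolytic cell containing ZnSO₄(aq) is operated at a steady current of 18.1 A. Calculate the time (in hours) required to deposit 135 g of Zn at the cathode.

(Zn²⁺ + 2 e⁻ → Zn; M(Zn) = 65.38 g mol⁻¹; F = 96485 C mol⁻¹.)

n(Zn) = m/M = 135 / 65.38 = 2.065 mol.
Each Zn atom requires 2 electrons, so n(e⁻) = 2 × 2.065 = 4.130 mol.
Q = n(e⁻)·F = 4.130 × 96485 = 398500 C.
t = Q/I = 398500 / 18.10 A = 22010 s = 6.12 h.

6.12 h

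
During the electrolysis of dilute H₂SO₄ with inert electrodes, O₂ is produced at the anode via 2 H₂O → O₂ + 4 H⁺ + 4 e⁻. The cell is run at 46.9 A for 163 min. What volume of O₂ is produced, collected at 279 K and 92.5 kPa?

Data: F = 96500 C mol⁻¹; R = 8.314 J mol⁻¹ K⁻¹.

29.8 L

Q = I·t = 46.90 A × 9780.0 s = 458700 C.
n(e⁻) = Q/F = 458700 / 96500 = 4.753 mol.
4 electrons are transferred per O₂ molecule, so n(O₂) = 4.753 / 4 = 1.188 mol.
V = nRT/P = (1.188 × 8.314 × 279) / (92.5 × 10³ Pa) = 0.0298 m³ = 29.8 L.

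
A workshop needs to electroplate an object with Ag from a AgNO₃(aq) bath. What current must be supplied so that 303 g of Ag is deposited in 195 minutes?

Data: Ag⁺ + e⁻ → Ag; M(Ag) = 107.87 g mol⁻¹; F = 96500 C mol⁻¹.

23.2 A

n(Ag) = 303 / 107.87 = 2.809 mol.
n(e⁻) = 1 × 2.809 = 2.809 mol.
Q = n(e⁻)·F = 2.809 × 96500 = 271100 C.
I = Q/t = 271100 / 11700 s = 23.2 A.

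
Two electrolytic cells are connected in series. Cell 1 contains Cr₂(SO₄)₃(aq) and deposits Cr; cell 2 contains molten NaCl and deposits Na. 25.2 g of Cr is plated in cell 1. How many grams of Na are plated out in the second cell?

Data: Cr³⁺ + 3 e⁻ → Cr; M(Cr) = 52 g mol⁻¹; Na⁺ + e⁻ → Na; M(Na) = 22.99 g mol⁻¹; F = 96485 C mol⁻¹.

n(Cr) = 25.2 / 52 = 0.4846 mol.
Since Cr³⁺ + 3 e⁻ → Cr, n(e⁻) passed = 3 × 0.4846 = 1.454 mol.
Cells in series carry the same charge, so the same 1.454 mol of electrons passes through cell 2.
Na⁺ + e⁻ → Na, so n(Na) = 1.454 / 1 = 1.454 mol.
m(Na) = 1.454 × 22.99 = 33.4 g.

33.4 g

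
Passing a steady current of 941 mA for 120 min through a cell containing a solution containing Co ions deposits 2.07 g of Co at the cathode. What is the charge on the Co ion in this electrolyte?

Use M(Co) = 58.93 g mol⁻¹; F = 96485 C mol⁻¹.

+2

Q = I·t = 0.9410 A × 7200.0 s = 6775 C, so n(e⁻) = 6775/96485 = 0.07022 mol.
n(Co) deposited = 2.07 / 58.93 = 0.03513 mol.
Electrons per atom = n(e⁻)/n(Co) = 0.07022 / 0.03513 = 2.00 ≈ 2, so the ion is Co²⁺.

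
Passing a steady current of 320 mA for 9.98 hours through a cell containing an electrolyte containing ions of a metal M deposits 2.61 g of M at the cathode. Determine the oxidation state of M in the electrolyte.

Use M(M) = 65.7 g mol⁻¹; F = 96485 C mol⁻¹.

Q = I·t = 0.3200 A × 35928 s = 11500 C, so n(e⁻) = 11500/96485 = 0.1192 mol.
n(M) deposited = 2.61 / 65.7 = 0.03973 mol.
Electrons per atom = n(e⁻)/n(M) = 0.1192 / 0.03973 = 3.00 ≈ 3, so the ion is M³⁺.

+3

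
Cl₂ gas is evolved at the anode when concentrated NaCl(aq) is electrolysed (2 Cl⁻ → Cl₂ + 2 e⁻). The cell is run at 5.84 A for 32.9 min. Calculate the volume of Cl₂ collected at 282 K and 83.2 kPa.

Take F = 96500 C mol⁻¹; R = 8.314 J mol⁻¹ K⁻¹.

1.68 L

Q = I·t = 5.840 A × 1974.0 s = 11530 C.
n(e⁻) = Q/F = 11530 / 96500 = 0.1195 mol.
2 electrons are transferred per Cl₂ molecule, so n(Cl₂) = 0.1195 / 2 = 0.05973 mol.
V = nRT/P = (0.05973 × 8.314 × 282) / (83.2 × 10³ Pa) = 0.00168 m³ = 1.68 L.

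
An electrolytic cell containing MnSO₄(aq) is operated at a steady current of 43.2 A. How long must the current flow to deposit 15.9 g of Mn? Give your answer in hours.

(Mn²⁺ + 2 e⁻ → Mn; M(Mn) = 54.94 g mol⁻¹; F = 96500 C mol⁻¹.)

0.359 h

n(Mn) = m/M = 15.9 / 54.94 = 0.2894 mol.
Each Mn atom requires 2 electrons, so n(e⁻) = 2 × 0.2894 = 0.5788 mol.
Q = n(e⁻)·F = 0.5788 × 96500 = 55860 C.
t = Q/I = 55860 / 43.20 A = 1293 s = 0.359 h.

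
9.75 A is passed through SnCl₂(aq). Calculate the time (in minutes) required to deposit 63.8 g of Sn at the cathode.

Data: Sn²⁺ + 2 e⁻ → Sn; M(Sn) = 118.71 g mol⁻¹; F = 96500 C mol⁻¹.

177 min

n(Sn) = m/M = 63.8 / 118.71 = 0.5374 mol.
Each Sn atom requires 2 electrons, so n(e⁻) = 2 × 0.5374 = 1.075 mol.
Q = n(e⁻)·F = 1.075 × 96500 = 103700 C.
t = Q/I = 103700 / 9.750 A = 10640 s = 177 min.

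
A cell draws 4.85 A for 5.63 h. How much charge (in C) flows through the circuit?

Q = I·t = 4.850 A × 20268 s = 98300 C.

98300 C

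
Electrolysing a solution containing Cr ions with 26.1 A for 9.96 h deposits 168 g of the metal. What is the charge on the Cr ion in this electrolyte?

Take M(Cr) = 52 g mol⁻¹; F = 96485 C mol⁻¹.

Q = I·t = 26.10 A × 35856 s = 935800 C, so n(e⁻) = 935800/96485 = 9.699 mol.
n(Cr) deposited = 168 / 52 = 3.231 mol.
Electrons per atom = n(e⁻)/n(Cr) = 9.699 / 3.231 = 3.00 ≈ 3, so the ion is Cr³⁺.

+3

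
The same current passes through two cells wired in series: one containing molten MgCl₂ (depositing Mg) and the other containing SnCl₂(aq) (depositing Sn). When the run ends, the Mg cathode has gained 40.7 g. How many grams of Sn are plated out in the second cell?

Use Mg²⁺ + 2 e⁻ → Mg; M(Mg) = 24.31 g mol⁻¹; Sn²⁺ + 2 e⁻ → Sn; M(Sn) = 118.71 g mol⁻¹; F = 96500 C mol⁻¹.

n(Mg) = 40.7 / 24.31 = 1.674 mol.
Since Mg²⁺ + 2 e⁻ → Mg, n(e⁻) passed = 2 × 1.674 = 3.348 mol.
Cells in series carry the same charge, so the same 3.348 mol of electrons passes through cell 2.
Sn²⁺ + 2 e⁻ → Sn, so n(Sn) = 3.348 / 2 = 1.674 mol.
m(Sn) = 1.674 × 118.71 = 199 g.

199 g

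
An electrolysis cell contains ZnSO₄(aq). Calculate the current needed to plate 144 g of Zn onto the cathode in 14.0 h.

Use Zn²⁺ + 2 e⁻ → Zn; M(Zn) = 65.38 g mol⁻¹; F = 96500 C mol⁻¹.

n(Zn) = 144 / 65.38 = 2.203 mol.
n(e⁻) = 2 × 2.203 = 4.405 mol.
Q = n(e⁻)·F = 4.405 × 96500 = 425100 C.
I = Q/t = 425100 / 50400 s = 8.43 A.

8.43 A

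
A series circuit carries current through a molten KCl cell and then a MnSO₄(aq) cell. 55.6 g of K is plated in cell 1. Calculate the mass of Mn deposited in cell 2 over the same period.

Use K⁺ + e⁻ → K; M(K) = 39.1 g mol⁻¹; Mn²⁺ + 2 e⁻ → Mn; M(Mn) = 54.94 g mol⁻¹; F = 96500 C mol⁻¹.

39.1 g

n(K) = 55.6 / 39.1 = 1.422 mol.
Since K⁺ + e⁻ → K, n(e⁻) passed = 1 × 1.422 = 1.422 mol.
Cells in series carry the same charge, so the same 1.422 mol of electrons passes through cell 2.
Mn²⁺ + 2 e⁻ → Mn, so n(Mn) = 1.422 / 2 = 0.7110 mol.
m(Mn) = 0.7110 × 54.94 = 39.1 g.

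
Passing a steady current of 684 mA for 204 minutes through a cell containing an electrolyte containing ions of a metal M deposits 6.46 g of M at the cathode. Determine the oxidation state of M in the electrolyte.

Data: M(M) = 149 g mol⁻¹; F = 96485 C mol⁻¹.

+2

Q = I·t = 0.6840 A × 12240 s = 8372 C, so n(e⁻) = 8372/96485 = 0.08677 mol.
n(M) deposited = 6.46 / 149 = 0.04336 mol.
Electrons per atom = n(e⁻)/n(M) = 0.08677 / 0.04336 = 2.00 ≈ 2, so the ion is M²⁺.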